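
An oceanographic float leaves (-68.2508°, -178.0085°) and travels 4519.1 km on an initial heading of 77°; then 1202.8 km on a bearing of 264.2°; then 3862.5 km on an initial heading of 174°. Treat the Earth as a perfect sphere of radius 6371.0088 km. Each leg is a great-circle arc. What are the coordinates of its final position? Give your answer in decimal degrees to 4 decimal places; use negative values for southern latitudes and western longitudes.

Apply the spherical direct solution leg by leg, carrying full precision between legs.
Leg 1: from (-68.2508°, -178.0085°), δ = 4519.1/6371.0088 = 0.709323 rad, θ = 77° → φ = -40.5791°, λ = -121.3327°.
Leg 2: from (-40.5791°, -121.3327°), δ = 1202.8/6371.0088 = 0.188793 rad, θ = 264.2° → φ = -40.7942°, λ = -135.6108°.
Leg 3: from (-40.7942°, -135.6108°), δ = 3862.5/6371.0088 = 0.606262 rad, θ = 174° → φ = -74.9981°, λ = -122.3081°.

latitude -74.9981°, longitude -122.3081°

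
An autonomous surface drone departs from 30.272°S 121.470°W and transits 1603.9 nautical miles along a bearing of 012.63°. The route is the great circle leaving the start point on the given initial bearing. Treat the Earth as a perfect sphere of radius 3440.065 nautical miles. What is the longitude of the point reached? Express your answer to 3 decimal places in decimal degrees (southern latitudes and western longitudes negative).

longitude -115.815°

Central angle δ = d/R = 0.466241 rad.
Converting: φ₁ = -0.528346 rad, θ = 0.220435 rad.
sin φ₂ = sin φ₁ cos δ + cos φ₁ sin δ cos θ = (-0.504106)(0.893264) + (0.863642)(0.449532)(0.975802) = -0.071459
φ₂ = asin(-0.071459) = -0.071520 rad = -4.098°.
For the longitude increment, Δλ = atan2( sin θ sin δ cos φ₁, cos δ − sin φ₁ sin φ₂ ) = atan2(0.084889, 0.857241) = 5.655°.
Hence λ₂ = -121.470° + 5.655° = -115.815°.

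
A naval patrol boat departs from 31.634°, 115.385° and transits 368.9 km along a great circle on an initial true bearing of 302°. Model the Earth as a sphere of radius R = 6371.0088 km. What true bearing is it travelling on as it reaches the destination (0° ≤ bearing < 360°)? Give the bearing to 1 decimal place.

The arc subtends δ = 368.9/6371.0088 = 0.057903 rad at the centre.
Start latitude φ₁ = 0.552117 rad; initial bearing θ = 5.270894 rad.
Destination latitude: φ₂ = arcsin( sin φ₁ cos δ + cos φ₁ sin δ cos θ ) = arcsin(0.549722) = 33.348°.
Δλ = atan2( sin θ sin δ cos φ₁ , cos δ − sin φ₁ sin φ₂ ) = atan2(-0.041785, 0.710000) = -0.058784 rad = -3.368°.
λ₂ = 115.385° + -3.368° = 112.017°.
The forward bearing on arrival equals the back-azimuth from the destination plus 180°.
Back-azimuth from P₂ (33.3°, 112.0°) to P₁ (31.6°, 115.4°), with Δλ' = λ₁ − λ₂ = 3.4°: atan2( sin Δλ' cos φ₁ , cos φ₂ sin φ₁ − sin φ₂ cos φ₁ cos Δλ' ) = 120.2°.
Final bearing = (120.2° + 180°) mod 360° = 300.2°.

final bearing 300.2°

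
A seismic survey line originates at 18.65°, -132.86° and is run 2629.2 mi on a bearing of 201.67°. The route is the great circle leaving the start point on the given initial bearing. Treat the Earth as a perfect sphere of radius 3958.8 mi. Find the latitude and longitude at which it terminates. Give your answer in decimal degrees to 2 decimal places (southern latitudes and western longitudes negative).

latitude -16.91°, longitude -146.62°

The arc subtends δ = 2629.2/3958.8 = 0.664141 rad at the centre.
Start latitude φ₁ = 0.325504 rad; initial bearing θ = 3.519806 rad.
sin φ₂ = sin φ₁ cos δ + cos φ₁ sin δ cos θ = (0.319786)(0.787447) + (0.947490)(0.616383)(-0.929326) = -0.290927
φ₂ = asin(-0.290927) = -0.295195 rad = -16.91°.
Δλ = atan2( sin θ sin δ cos φ₁ , cos δ − sin φ₁ sin φ₂ ) = atan2(-0.215654, 0.880481) = -0.240199 rad = -13.76°.
λ₂ = λ₁ + Δλ = -146.62°.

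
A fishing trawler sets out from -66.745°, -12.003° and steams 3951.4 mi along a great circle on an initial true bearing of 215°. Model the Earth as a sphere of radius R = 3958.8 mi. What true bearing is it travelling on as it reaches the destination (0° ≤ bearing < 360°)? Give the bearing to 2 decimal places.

final bearing 339.22°

Central angle δ = d/R = 0.998131 rad.
Start latitude φ₁ = -1.164920 rad; initial bearing θ = 3.752458 rad.
sin φ₂ = sin φ₁ cos δ + cos φ₁ sin δ cos θ = (-0.918757)(0.541874) + (0.394824)(0.840460)(-0.819152) = -0.769673
φ₂ = asin(-0.769673) = -0.878329 rad = -50.325°.
For the longitude increment, Δλ = atan2( sin θ sin δ cos φ₁, cos δ − sin φ₁ sin φ₂ ) = atan2(-0.190332, -0.165268) = -130.968°.
λ₂ = λ₁ + Δλ = -142.971°.
The forward bearing on arrival equals the back-azimuth from the destination plus 180°.
Back-azimuth from P₂ (-50.32°, -142.97°) to P₁ (-66.75°, -12.00°), with Δλ' = λ₁ − λ₂ = 130.97°: atan2( sin Δλ' cos φ₁ , cos φ₂ sin φ₁ − sin φ₂ cos φ₁ cos Δλ' ) = 159.22°.
Final bearing = (159.22° + 180°) mod 360° = 339.22°.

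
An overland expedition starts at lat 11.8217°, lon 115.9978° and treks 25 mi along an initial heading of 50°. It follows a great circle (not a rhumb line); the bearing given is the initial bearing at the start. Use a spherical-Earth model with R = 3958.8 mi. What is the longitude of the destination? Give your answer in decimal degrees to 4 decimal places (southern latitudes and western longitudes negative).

Central angle δ = d/R = 0.006315 rad.
Start latitude φ₁ = 0.206328 rad; initial bearing θ = 0.872665 rad.
Applying the spherical law of cosines for sides, sin φ₂ = sin φ₁ cos δ + cos φ₁ sin δ cos θ = 0.208836, so φ₂ = 12.0541°.
Δλ = atan2( sin θ sin δ cos φ₁ , cos δ − sin φ₁ sin φ₂ ) = atan2(0.004735, 0.957197) = 0.004947 rad = 0.2834°.
Hence λ₂ = 115.9978° + 0.2834° = 116.2812°.

longitude 116.2812°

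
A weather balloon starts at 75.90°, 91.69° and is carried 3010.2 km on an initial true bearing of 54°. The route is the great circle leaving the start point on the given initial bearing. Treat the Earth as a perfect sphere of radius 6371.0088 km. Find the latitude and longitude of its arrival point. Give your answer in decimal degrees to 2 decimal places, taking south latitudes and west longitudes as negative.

latitude 68.25°, longitude -171.72°

Central angle δ = d/R = 0.472484 rad.
Start latitude φ₁ = 1.324705 rad; initial bearing θ = 0.942478 rad.
Applying the spherical law of cosines for sides, sin φ₂ = sin φ₁ cos δ + cos φ₁ sin δ cos θ = 0.928781, so φ₂ = 68.25°.
Δλ = atan2( sin θ sin δ cos φ₁ , cos δ − sin φ₁ sin φ₂ ) = atan2(0.089695, -0.010358) = 1.685765 rad = 96.59°.
λ₂ = 91.69° + 96.59° = 188.28°, normalized to (−180°, 180°] → -171.72°.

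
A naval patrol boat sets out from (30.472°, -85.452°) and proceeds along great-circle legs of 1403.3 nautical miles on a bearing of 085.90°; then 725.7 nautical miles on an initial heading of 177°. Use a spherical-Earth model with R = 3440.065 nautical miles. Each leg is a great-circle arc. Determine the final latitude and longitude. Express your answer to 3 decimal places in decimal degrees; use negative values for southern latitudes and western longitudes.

Apply the spherical direct solution leg by leg, carrying full precision between legs.
Leg 1: from (30.472°, -85.452°), δ = 1403.3/3440.065 = 0.407928 rad, θ = 85.9° → φ = 29.337°, λ = -58.457°.
Leg 2: from (29.337°, -58.457°), δ = 725.7/3440.065 = 0.210955 rad, θ = 177° → φ = 17.266°, λ = -57.800°.

latitude 17.266°, longitude -57.800°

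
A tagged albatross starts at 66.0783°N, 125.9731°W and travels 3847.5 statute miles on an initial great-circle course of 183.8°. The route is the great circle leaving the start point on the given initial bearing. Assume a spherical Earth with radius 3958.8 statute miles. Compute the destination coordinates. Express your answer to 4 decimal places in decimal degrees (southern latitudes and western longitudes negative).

latitude 10.4363°, longitude -129.1638°

δ = 3847.5/3958.8 = 0.971885 rad (55.6849°).
With φ₁ = 66.0783° = 1.153284 rad and θ = 183.8° = 3.207915 rad:
Applying the spherical law of cosines for sides, sin φ₂ = sin φ₁ cos δ + cos φ₁ sin δ cos θ = 0.181142, so φ₂ = 10.4363°.
Then Δλ = atan2(-0.022196, 0.398162) = -0.055688 rad, from sin θ sin δ cos φ₁ over cos δ − sin φ₁ sin φ₂.
λ₂ = λ₁ + Δλ = -129.1638°.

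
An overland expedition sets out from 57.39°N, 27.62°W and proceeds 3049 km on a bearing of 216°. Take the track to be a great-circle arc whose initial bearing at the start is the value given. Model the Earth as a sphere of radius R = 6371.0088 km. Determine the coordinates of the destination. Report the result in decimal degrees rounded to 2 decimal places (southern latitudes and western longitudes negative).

latitude 33.16°, longitude -46.48°

The arc subtends δ = 3049/6371.0088 = 0.478574 rad at the centre.
With φ₁ = 57.39° = 1.001644 rad and θ = 216° = 3.769911 rad:
Applying the spherical law of cosines for sides, sin φ₂ = sin φ₁ cos δ + cos φ₁ sin δ cos θ = 0.546940, so φ₂ = 33.16°.
Δλ = atan2( sin θ sin δ cos φ₁ , cos δ − sin φ₁ sin φ₂ ) = atan2(-0.145876, 0.426933) = -0.329247 rad = -18.86°.
λ₂ = λ₁ + Δλ = -46.48°.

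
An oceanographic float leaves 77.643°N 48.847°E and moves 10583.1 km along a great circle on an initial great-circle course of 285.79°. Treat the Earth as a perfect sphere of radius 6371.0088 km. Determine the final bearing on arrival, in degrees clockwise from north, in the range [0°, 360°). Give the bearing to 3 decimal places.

δ = 10583.1/6371.0088 = 1.661134 rad (95.1760°).
Converting: φ₁ = 1.355126 rad, θ = 4.987976 rad.
sin φ₂ = sin φ₁ cos δ + cos φ₁ sin δ cos θ = (0.976833)(-0.090215) + (0.214002)(0.995922)(0.272112) = -0.030130
φ₂ = asin(-0.030130) = -0.030134 rad = -1.727°.
For the longitude increment, Δλ = atan2( sin θ sin δ cos φ₁, cos δ − sin φ₁ sin φ₂ ) = atan2(-0.205087, -0.060783) = -106.509°.
Hence λ₂ = 48.847° + -106.509° = -57.662°.
The forward bearing on arrival equals the back-azimuth from the destination plus 180°.
Back-azimuth from P₂ (-1.727°, -57.662°) to P₁ (77.643°, 48.847°), with Δλ' = λ₁ − λ₂ = 106.509°: atan2( sin Δλ' cos φ₁ , cos φ₂ sin φ₁ − sin φ₂ cos φ₁ cos Δλ' ) = 11.889°.
Final bearing = (11.889° + 180°) mod 360° = 191.889°.

final bearing 191.889°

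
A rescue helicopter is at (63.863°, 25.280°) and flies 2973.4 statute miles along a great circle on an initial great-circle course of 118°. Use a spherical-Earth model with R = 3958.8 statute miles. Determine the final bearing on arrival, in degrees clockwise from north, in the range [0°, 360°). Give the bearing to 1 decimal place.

Central angle δ = d/R = 0.751086 rad.
With φ₁ = 63.863° = 1.114620 rad and θ = 118° = 2.059489 rad:
Applying the spherical law of cosines for sides, sin φ₂ = sin φ₁ cos δ + cos φ₁ sin δ cos θ = 0.515069, so φ₂ = 31.002°.
Then Δλ = atan2(0.265436, 0.268548) = 0.779569 rad, from sin θ sin δ cos φ₁ over cos δ − sin φ₁ sin φ₂.
Hence λ₂ = 25.280° + 44.666° = 69.946°.
The forward bearing on arrival equals the back-azimuth from the destination plus 180°.
Back-azimuth from P₂ (31.0°, 69.9°) to P₁ (63.9°, 25.3°), with Δλ' = λ₁ − λ₂ = -44.7°: atan2( sin Δλ' cos φ₁ , cos φ₂ sin φ₁ − sin φ₂ cos φ₁ cos Δλ' ) = 333.0°.
Final bearing = (333.0° + 180°) mod 360° = 153.0°.

final bearing 153.0°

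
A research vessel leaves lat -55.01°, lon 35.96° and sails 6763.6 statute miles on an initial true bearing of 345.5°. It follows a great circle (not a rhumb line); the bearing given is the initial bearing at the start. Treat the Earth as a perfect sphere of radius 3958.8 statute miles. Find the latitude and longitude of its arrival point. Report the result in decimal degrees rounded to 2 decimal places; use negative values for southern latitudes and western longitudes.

latitude 41.48°, longitude 16.63°

Central angle δ = d/R = 1.708498 rad.
Converting: φ₁ = -0.960106 rad, θ = 6.030113 rad.
Destination latitude: φ₂ = arcsin( sin φ₁ cos δ + cos φ₁ sin δ cos θ ) = arcsin(0.662369) = 41.48°.
For the longitude increment, Δλ = atan2( sin θ sin δ cos φ₁, cos δ − sin φ₁ sin φ₂ ) = atan2(-0.142217, 0.405381) = -19.33°.
Hence λ₂ = 35.96° + -19.33° = 16.63°.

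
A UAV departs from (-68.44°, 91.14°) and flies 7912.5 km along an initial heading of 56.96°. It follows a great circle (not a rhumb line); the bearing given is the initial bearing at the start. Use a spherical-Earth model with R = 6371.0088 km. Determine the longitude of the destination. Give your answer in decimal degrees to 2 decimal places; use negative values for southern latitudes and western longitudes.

longitude 144.11°

δ = 7912.5/6371.0088 = 1.241954 rad (71.1587°).
With φ₁ = -68.44° = -1.194503 rad and θ = 56.96° = 0.994140 rad:
sin φ₂ = sin φ₁ cos δ + cos φ₁ sin δ cos θ = (-0.930033)(0.322948) + (0.367475)(0.946417)(0.545224) = -0.110731
φ₂ = asin(-0.110731) = -0.110959 rad = -6.36°.
For the longitude increment, Δλ = atan2( sin θ sin δ cos φ₁, cos δ − sin φ₁ sin φ₂ ) = atan2(0.291545, 0.219964) = 52.97°.
λ₂ = λ₁ + Δλ = 144.11°.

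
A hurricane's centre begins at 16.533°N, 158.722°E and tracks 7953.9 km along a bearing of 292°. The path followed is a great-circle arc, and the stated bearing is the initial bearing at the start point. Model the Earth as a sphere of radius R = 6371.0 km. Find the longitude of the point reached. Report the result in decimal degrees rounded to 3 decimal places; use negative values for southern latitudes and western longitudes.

δ = 7953.9/6371 = 1.248454 rad (71.5311°).
Converting: φ₁ = 0.288555 rad, θ = 5.096361 rad.
Destination latitude: φ₂ = arcsin( sin φ₁ cos δ + cos φ₁ sin δ cos θ ) = arcsin(0.430771) = 25.516°.
Then Δλ = atan2(-0.843071, 0.194206) = -1.344391 rad, from sin θ sin δ cos φ₁ over cos δ − sin φ₁ sin φ₂.
λ₂ = 158.722° + -77.028° = 81.694°.

longitude 81.694°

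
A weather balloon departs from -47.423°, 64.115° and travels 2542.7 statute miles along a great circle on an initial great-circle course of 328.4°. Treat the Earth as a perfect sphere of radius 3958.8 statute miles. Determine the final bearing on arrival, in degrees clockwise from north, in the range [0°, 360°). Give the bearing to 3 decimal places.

final bearing 338.555°

The arc subtends δ = 2542.7/3958.8 = 0.642291 rad at the centre.
Converting: φ₁ = -0.827687 rad, θ = 5.731661 rad.
Destination latitude: φ₂ = arcsin( sin φ₁ cos δ + cos φ₁ sin δ cos θ ) = arcsin(-0.244431) = -14.148°.
For the longitude increment, Δλ = atan2( sin θ sin δ cos φ₁, cos δ − sin φ₁ sin φ₂ ) = atan2(-0.212368, 0.620735) = -18.887°.
Hence λ₂ = 64.115° + -18.887° = 45.228°.
The forward bearing on arrival equals the back-azimuth from the destination plus 180°.
Back-azimuth from P₂ (-14.148°, 45.228°) to P₁ (-47.423°, 64.115°), with Δλ' = λ₁ − λ₂ = 18.887°: atan2( sin Δλ' cos φ₁ , cos φ₂ sin φ₁ − sin φ₂ cos φ₁ cos Δλ' ) = 158.555°.
Final bearing = (158.555° + 180°) mod 360° = 338.555°.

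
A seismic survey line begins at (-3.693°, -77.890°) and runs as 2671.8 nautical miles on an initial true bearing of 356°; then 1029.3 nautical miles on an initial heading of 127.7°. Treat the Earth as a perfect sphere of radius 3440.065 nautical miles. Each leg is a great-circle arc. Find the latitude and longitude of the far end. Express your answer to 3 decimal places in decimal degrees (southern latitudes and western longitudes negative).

Apply the spherical direct solution leg by leg, carrying full precision between legs.
Leg 1: from (-3.693°, -77.890°), δ = 2671.8/3440.065 = 0.776671 rad, θ = 356° → φ = 40.678°, λ = -81.586°.
Leg 2: from (40.678°, -81.586°), δ = 1029.3/3440.065 = 0.299209 rad, θ = 127.7° → φ = 29.088°, λ = -66.107°.

latitude 29.088°, longitude -66.107°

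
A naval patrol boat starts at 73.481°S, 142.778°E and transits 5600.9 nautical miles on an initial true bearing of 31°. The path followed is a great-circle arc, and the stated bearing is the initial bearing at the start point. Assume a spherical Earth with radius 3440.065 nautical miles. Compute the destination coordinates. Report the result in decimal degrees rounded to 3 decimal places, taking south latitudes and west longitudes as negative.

latitude 17.353°, longitude 175.374°

Angular distance δ = d/R = 5600.9 / 3440.065 = 1.628138 rad.
With φ₁ = -73.481° = -1.282485 rad and θ = 31° = 0.541052 rad:
sin φ₂ = sin φ₁ cos δ + cos φ₁ sin δ cos θ = (-0.958725)(-0.057310) + (0.284333)(0.998356)(0.857167) = 0.298265
φ₂ = asin(0.298265) = 0.302875 rad = 17.353°.
Δλ = atan2( sin θ sin δ cos φ₁ , cos δ − sin φ₁ sin φ₂ ) = atan2(0.146202, 0.228644) = 0.568908 rad = 32.596°.
λ₂ = λ₁ + Δλ = 175.374°.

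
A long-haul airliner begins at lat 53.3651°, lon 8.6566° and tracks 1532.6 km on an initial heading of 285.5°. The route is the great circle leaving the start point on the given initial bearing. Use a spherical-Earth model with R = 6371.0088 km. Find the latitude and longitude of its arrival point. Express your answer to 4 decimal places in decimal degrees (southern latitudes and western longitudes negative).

latitude 54.8193°, longitude -14.8259°

Central angle δ = d/R = 0.240558 rad.
With φ₁ = 53.3651° = 0.931397 rad and θ = 285.5° = 4.982915 rad:
Applying the spherical law of cosines for sides, sin φ₂ = sin φ₁ cos δ + cos φ₁ sin δ cos θ = 0.817339, so φ₂ = 54.8193°.
Then Δλ = atan2(-0.136994, 0.315328) = -0.409846 rad, from sin θ sin δ cos φ₁ over cos δ − sin φ₁ sin φ₂.
Hence λ₂ = 8.6566° + -23.4825° = -14.8259°.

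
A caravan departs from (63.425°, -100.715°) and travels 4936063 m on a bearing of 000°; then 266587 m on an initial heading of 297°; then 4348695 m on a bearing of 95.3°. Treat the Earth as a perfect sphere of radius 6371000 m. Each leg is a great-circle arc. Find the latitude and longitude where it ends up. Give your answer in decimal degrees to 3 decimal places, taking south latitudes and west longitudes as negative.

Apply the spherical direct solution leg by leg, carrying full precision between legs.
Leg 1: from (63.425°, -100.715°), δ = 4936063/6371000 = 0.774771 rad, θ = 0° → φ = 72.184°, λ = 79.285°.
Leg 2: from (72.184°, 79.285°), δ = 266587/6371000 = 0.041844 rad, θ = 297° → φ = 73.141°, λ = 71.901°.
Leg 3: from (73.141°, 71.901°), δ = 4348695/6371000 = 0.682577 rad, θ = 95.3° → φ = 46.527°, λ = 137.813°.

latitude 46.527°, longitude 137.813°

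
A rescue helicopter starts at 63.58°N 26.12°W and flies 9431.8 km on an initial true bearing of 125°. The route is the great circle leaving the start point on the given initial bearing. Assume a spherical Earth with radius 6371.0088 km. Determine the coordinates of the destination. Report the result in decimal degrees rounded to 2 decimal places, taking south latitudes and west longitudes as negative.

Angular distance δ = d/R = 9431.8 / 6371.0088 = 1.480425 rad.
Converting: φ₁ = 1.109680 rad, θ = 2.181662 rad.
Applying the spherical law of cosines for sides, sin φ₂ = sin φ₁ cos δ + cos φ₁ sin δ cos θ = -0.173348, so φ₂ = -9.98°.
Then Δλ = atan2(0.362993, 0.245491) = 0.976156 rad, from sin θ sin δ cos φ₁ over cos δ − sin φ₁ sin φ₂.
Hence λ₂ = -26.12° + 55.93° = 29.81°.

latitude -9.98°, longitude 29.81°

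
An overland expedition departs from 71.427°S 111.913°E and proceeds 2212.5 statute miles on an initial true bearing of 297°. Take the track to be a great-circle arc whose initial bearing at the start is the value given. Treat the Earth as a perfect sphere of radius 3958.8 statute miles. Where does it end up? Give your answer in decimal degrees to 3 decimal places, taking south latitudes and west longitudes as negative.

latitude -46.637°, longitude 68.435°

Central angle δ = d/R = 0.558881 rad.
Start latitude φ₁ = -1.246636 rad; initial bearing θ = 5.183628 rad.
Destination latitude: φ₂ = arcsin( sin φ₁ cos δ + cos φ₁ sin δ cos θ ) = arcsin(-0.727018) = -46.637°.
For the longitude increment, Δλ = atan2( sin θ sin δ cos φ₁, cos δ − sin φ₁ sin φ₂ ) = atan2(-0.150480, 0.158695) = -43.478°.
λ₂ = λ₁ + Δλ = 68.435°.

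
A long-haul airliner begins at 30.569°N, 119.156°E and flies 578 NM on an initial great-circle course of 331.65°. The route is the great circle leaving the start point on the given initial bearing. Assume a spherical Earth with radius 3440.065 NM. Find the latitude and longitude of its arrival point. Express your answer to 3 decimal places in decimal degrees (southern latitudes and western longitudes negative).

δ = 578/3440.065 = 0.168020 rad (9.6268°).
Converting: φ₁ = 0.533530 rad, θ = 5.788384 rad.
Applying the spherical law of cosines for sides, sin φ₂ = sin φ₁ cos δ + cos φ₁ sin δ cos θ = 0.628133, so φ₂ = 38.912°.
Δλ = atan2( sin θ sin δ cos φ₁ , cos δ − sin φ₁ sin φ₂ ) = atan2(-0.068374, 0.666465) = -0.102234 rad = -5.858°.
λ₂ = λ₁ + Δλ = 113.298°.

latitude 38.912°, longitude 113.298°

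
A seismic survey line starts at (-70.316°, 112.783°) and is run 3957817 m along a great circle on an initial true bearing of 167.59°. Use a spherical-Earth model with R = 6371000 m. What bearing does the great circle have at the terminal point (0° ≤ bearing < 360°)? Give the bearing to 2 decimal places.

Angular distance δ = d/R = 3957817 / 6371000 = 0.621224 rad.
With φ₁ = -70.316° = -1.227246 rad and θ = 167.59° = 2.924997 rad:
Applying the spherical law of cosines for sides, sin φ₂ = sin φ₁ cos δ + cos φ₁ sin δ cos θ = -0.957115, so φ₂ = -73.160°.
For the longitude increment, Δλ = atan2( sin θ sin δ cos φ₁, cos δ − sin φ₁ sin φ₂ ) = atan2(0.042132, -0.088019) = 154.421°.
λ₂ = 112.783° + 154.421° = 267.204°, normalized to (−180°, 180°] → -92.796°.
The forward bearing on arrival equals the back-azimuth from the destination plus 180°.
Back-azimuth from P₂ (-73.16°, -92.80°) to P₁ (-70.32°, 112.78°), with Δλ' = λ₁ − λ₂ = 205.58°: atan2( sin Δλ' cos φ₁ , cos φ₂ sin φ₁ − sin φ₂ cos φ₁ cos Δλ' ) = 194.47°.
Final bearing = (194.47° + 180°) mod 360° = 14.47°.

final bearing 14.47°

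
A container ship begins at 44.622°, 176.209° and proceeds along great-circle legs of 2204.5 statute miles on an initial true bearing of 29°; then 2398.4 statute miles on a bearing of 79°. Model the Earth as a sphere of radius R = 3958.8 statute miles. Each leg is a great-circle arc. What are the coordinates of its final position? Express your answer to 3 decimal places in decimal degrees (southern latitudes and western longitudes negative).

latitude 53.306°, longitude -71.975°

Apply the spherical direct solution leg by leg, carrying full precision between legs.
Leg 1: from (44.622°, 176.209°), δ = 2204.5/3958.8 = 0.556861 rad, θ = 29° → φ = 67.716°, λ = -141.280°.
Leg 2: from (67.716°, -141.280°), δ = 2398.4/3958.8 = 0.605840 rad, θ = 79° → φ = 53.306°, λ = -71.975°.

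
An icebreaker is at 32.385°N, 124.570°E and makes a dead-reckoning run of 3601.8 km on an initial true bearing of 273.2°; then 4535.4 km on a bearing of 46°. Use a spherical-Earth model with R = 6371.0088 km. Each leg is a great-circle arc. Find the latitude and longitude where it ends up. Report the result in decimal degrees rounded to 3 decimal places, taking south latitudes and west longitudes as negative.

latitude 49.487°, longitude 133.403°

Apply the spherical direct solution leg by leg, carrying full precision between legs.
Leg 1: from (32.385°, 124.570°), δ = 3601.8/6371.0088 = 0.565342 rad, θ = 273.2° → φ = 28.524°, λ = 87.070°.
Leg 2: from (28.524°, 87.070°), δ = 4535.4/6371.0088 = 0.711881 rad, θ = 46° → φ = 49.487°, λ = 133.403°.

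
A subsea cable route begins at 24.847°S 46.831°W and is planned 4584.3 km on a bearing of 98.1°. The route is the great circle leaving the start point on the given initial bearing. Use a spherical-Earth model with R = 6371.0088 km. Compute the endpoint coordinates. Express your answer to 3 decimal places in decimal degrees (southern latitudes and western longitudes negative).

latitude -23.597°, longitude -1.432°

δ = 4584.3/6371.0088 = 0.719556 rad (41.2275°).
Converting: φ₁ = -0.433662 rad, θ = 1.712168 rad.
Applying the spherical law of cosines for sides, sin φ₂ = sin φ₁ cos δ + cos φ₁ sin δ cos θ = -0.400294, so φ₂ = -23.597°.
For the longitude increment, Δλ = atan2( sin θ sin δ cos φ₁, cos δ − sin φ₁ sin φ₂ ) = atan2(0.592078, 0.583896) = 45.399°.
λ₂ = λ₁ + Δλ = -1.432°.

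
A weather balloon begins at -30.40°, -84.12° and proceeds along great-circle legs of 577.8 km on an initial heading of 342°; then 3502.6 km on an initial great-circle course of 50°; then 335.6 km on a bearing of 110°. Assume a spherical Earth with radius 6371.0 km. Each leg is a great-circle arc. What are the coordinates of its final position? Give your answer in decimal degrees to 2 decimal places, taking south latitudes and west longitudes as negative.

latitude -4.64°, longitude -59.41°

Apply the spherical direct solution leg by leg, carrying full precision between legs.
Leg 1: from (-30.40°, -84.12°), δ = 577.8/6371 = 0.090692 rad, θ = 342° → φ = -25.45°, λ = -85.90°.
Leg 2: from (-25.45°, -85.90°), δ = 3502.6/6371 = 0.549772 rad, θ = 50° → φ = -3.62°, λ = -62.25°.
Leg 3: from (-3.62°, -62.25°), δ = 335.6/6371 = 0.052676 rad, θ = 110° → φ = -4.64°, λ = -59.41°.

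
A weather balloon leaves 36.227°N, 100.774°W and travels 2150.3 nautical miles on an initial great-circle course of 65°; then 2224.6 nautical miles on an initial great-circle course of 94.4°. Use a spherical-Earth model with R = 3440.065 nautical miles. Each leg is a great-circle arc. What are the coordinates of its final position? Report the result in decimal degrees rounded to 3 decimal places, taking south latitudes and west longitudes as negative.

latitude 30.514°, longitude -10.328°

Apply the spherical direct solution leg by leg, carrying full precision between legs.
Leg 1: from (36.227°, -100.774°), δ = 2150.3/3440.065 = 0.625075 rad, θ = 65° → φ = 42.745°, λ = -54.542°.
Leg 2: from (42.745°, -54.542°), δ = 2224.6/3440.065 = 0.646674 rad, θ = 94.4° → φ = 30.514°, λ = -10.328°.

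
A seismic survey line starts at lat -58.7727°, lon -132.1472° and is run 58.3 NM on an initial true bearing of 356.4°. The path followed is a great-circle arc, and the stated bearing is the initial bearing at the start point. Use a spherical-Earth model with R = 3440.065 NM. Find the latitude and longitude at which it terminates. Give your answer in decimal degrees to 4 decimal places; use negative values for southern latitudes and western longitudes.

The arc subtends δ = 58.3/3440.065 = 0.016947 rad at the centre.
Converting: φ₁ = -1.025777 rad, θ = 6.220353 rad.
sin φ₂ = sin φ₁ cos δ + cos φ₁ sin δ cos θ = (-0.855117)(0.999856) + (0.518435)(0.016947)(0.998027) = -0.846226
φ₂ = asin(-0.846226) = -1.008862 rad = -57.8036°.
For the longitude increment, Δλ = atan2( sin θ sin δ cos φ₁, cos δ − sin φ₁ sin φ₂ ) = atan2(-0.000552, 0.276234) = -0.1144°.
λ₂ = -132.1472° + -0.1144° = -132.2616°.

latitude -57.8036°, longitude -132.2616°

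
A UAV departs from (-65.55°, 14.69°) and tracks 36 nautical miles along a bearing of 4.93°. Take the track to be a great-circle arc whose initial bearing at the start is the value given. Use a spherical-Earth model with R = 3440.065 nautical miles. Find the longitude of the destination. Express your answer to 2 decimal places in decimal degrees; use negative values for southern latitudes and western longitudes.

longitude 14.81°

The arc subtends δ = 36/3440.065 = 0.010465 rad at the centre.
With φ₁ = -65.55° = -1.144063 rad and θ = 4.93° = 0.086045 rad:
Destination latitude: φ₂ = arcsin( sin φ₁ cos δ + cos φ₁ sin δ cos θ ) = arcsin(-0.905958) = -64.95°.
Δλ = atan2( sin θ sin δ cos φ₁ , cos δ − sin φ₁ sin φ₂ ) = atan2(0.000372, 0.175231) = 0.002124 rad = 0.12°.
λ₂ = 14.69° + 0.12° = 14.81°.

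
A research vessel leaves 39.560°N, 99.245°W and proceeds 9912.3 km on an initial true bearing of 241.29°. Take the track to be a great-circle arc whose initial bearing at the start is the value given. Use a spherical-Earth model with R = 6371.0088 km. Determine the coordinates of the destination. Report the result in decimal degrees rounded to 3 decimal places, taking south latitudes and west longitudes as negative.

Angular distance δ = d/R = 9912.3 / 6371.0088 = 1.555845 rad.
Start latitude φ₁ = 0.690452 rad; initial bearing θ = 4.211305 rad.
sin φ₂ = sin φ₁ cos δ + cos φ₁ sin δ cos θ = (0.636886)(0.014951) + (0.770958)(0.999888)(-0.480377) = -0.360787
φ₂ = asin(-0.360787) = -0.369111 rad = -21.149°.
Δλ = atan2( sin θ sin δ cos φ₁ , cos δ − sin φ₁ sin φ₂ ) = atan2(-0.676103, 0.244731) = -1.223495 rad = -70.101°.
Hence λ₂ = -99.245° + -70.101° = -169.346°.

latitude -21.149°, longitude -169.346°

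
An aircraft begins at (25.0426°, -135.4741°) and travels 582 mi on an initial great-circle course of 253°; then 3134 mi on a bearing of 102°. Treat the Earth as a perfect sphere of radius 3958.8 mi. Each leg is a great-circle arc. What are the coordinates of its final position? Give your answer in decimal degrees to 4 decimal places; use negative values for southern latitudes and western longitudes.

latitude 7.4766°, longitude -99.6019°

Apply the spherical direct solution leg by leg, carrying full precision between legs.
Leg 1: from (25.0426°, -135.4741°), δ = 582/3958.8 = 0.147014 rad, θ = 253° → φ = 22.3290°, λ = -144.1845°.
Leg 2: from (22.3290°, -144.1845°), δ = 3134/3958.8 = 0.791654 rad, θ = 102° → φ = 7.4766°, λ = -99.6019°.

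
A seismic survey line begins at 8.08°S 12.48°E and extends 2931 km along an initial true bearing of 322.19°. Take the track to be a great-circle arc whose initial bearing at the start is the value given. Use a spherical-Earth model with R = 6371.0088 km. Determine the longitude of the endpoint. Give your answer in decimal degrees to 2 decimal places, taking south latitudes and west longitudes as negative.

The arc subtends δ = 2931/6371.0088 = 0.460053 rad at the centre.
Start latitude φ₁ = -0.141023 rad; initial bearing θ = 5.623276 rad.
Destination latitude: φ₂ = arcsin( sin φ₁ cos δ + cos φ₁ sin δ cos θ ) = arcsin(0.221353) = 12.79°.
Then Δλ = atan2(-0.269487, 0.927142) = -0.282870 rad, from sin θ sin δ cos φ₁ over cos δ − sin φ₁ sin φ₂.
Hence λ₂ = 12.48° + -16.21° = -3.73°.

longitude -3.73°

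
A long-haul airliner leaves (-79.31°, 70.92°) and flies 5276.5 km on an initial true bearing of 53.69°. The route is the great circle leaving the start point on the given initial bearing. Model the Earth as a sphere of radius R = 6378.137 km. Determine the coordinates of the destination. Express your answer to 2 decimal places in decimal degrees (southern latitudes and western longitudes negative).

Central angle δ = d/R = 0.827279 rad.
With φ₁ = -79.31° = -1.384221 rad and θ = 53.69° = 0.937067 rad:
Applying the spherical law of cosines for sides, sin φ₂ = sin φ₁ cos δ + cos φ₁ sin δ cos θ = -0.584280, so φ₂ = -35.75°.
Then Δλ = atan2(0.110029, 0.102741) = 0.819637 rad, from sin θ sin δ cos φ₁ over cos δ − sin φ₁ sin φ₂.
Hence λ₂ = 70.92° + 46.96° = 117.88°.

latitude -35.75°, longitude 117.88°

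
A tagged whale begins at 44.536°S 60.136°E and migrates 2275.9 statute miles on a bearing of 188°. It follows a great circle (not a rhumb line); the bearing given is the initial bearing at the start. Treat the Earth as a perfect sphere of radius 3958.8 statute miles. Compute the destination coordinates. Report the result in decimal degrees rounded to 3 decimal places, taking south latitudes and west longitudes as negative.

latitude -76.515°, longitude 41.200°

Angular distance δ = d/R = 2275.9 / 3958.8 = 0.574896 rad.
Start latitude φ₁ = -0.777300 rad; initial bearing θ = 3.281219 rad.
Destination latitude: φ₂ = arcsin( sin φ₁ cos δ + cos φ₁ sin δ cos θ ) = arcsin(-0.972430) = -76.515°.
Δλ = atan2( sin θ sin δ cos φ₁ , cos δ − sin φ₁ sin φ₂ ) = atan2(-0.053942, 0.157228) = -0.330498 rad = -18.936°.
Hence λ₂ = 60.136° + -18.936° = 41.200°.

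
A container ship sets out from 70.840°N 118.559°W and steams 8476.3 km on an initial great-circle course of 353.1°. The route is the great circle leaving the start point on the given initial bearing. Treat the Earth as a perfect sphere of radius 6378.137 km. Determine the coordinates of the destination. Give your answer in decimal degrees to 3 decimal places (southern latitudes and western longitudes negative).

latitude 32.859°, longitude 69.423°

Central angle δ = d/R = 1.328962 rad.
Start latitude φ₁ = 1.236391 rad; initial bearing θ = 6.162758 rad.
Applying the spherical law of cosines for sides, sin φ₂ = sin φ₁ cos δ + cos φ₁ sin δ cos θ = 0.542567, so φ₂ = 32.859°.
Δλ = atan2( sin θ sin δ cos φ₁ , cos δ − sin φ₁ sin φ₂ ) = atan2(-0.038282, -0.273027) = -3.002286 rad = -172.018°.
λ₂ = -118.559° + -172.018° = -290.577°, normalized to (−180°, 180°] → 69.423°.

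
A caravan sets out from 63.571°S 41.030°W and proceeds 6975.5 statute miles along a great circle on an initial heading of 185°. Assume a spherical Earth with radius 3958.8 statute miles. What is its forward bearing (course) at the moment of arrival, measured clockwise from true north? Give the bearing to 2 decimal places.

final bearing 357.69°

Angular distance δ = d/R = 6975.5 / 3958.8 = 1.762024 rad.
With φ₁ = -63.571° = -1.109523 rad and θ = 185° = 3.228859 rad:
sin φ₂ = sin φ₁ cos δ + cos φ₁ sin δ cos θ = (-0.895487)(-0.190064) + (0.445088)(0.981772)(-0.996195) = -0.265113
φ₂ = asin(-0.265113) = -0.268321 rad = -15.374°.
Δλ = atan2( sin θ sin δ cos φ₁ , cos δ − sin φ₁ sin φ₂ ) = atan2(-0.038085, -0.427469) = -3.052733 rad = -174.909°.
λ₂ = -41.030° + -174.909° = -215.939°, normalized to (−180°, 180°] → 144.061°.
The forward bearing on arrival equals the back-azimuth from the destination plus 180°.
Back-azimuth from P₂ (-15.37°, 144.06°) to P₁ (-63.57°, -41.03°), with Δλ' = λ₁ − λ₂ = -185.09°: atan2( sin Δλ' cos φ₁ , cos φ₂ sin φ₁ − sin φ₂ cos φ₁ cos Δλ' ) = 177.69°.
Final bearing = (177.69° + 180°) mod 360° = 357.69°.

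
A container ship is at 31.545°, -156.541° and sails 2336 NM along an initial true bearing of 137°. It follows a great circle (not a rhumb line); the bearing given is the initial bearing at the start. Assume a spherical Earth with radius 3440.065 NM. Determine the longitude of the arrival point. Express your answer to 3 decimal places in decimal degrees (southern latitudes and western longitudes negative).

Central angle δ = d/R = 0.679057 rad.
With φ₁ = 31.545° = 0.550564 rad and θ = 137° = 2.391101 rad:
Applying the spherical law of cosines for sides, sin φ₂ = sin φ₁ cos δ + cos φ₁ sin δ cos θ = 0.015654, so φ₂ = 0.897°.
Then Δλ = atan2(0.365040, 0.769976) = 0.442708 rad, from sin θ sin δ cos φ₁ over cos δ − sin φ₁ sin φ₂.
λ₂ = λ₁ + Δλ = -131.176°.

longitude -131.176°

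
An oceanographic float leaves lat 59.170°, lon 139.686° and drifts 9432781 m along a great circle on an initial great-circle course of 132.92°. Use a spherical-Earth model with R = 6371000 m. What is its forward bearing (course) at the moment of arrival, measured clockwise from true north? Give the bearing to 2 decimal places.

Angular distance δ = d/R = 9432781 / 6371000 = 1.480581 rad.
Start latitude φ₁ = 1.032711 rad; initial bearing θ = 2.319892 rad.
Applying the spherical law of cosines for sides, sin φ₂ = sin φ₁ cos δ + cos φ₁ sin δ cos θ = -0.270214, so φ₂ = -15.677°.
For the longitude increment, Δλ = atan2( sin θ sin δ cos φ₁, cos δ − sin φ₁ sin φ₂ ) = atan2(0.373775, 0.322124) = 49.245°.
λ₂ = 139.686° + 49.245° = 188.931°, normalized to (−180°, 180°] → -171.069°.
The forward bearing on arrival equals the back-azimuth from the destination plus 180°.
Back-azimuth from P₂ (-15.68°, -171.07°) to P₁ (59.17°, 139.69°), with Δλ' = λ₁ − λ₂ = 310.76°: atan2( sin Δλ' cos φ₁ , cos φ₂ sin φ₁ − sin φ₂ cos φ₁ cos Δλ' ) = 337.06°.
Final bearing = (337.06° + 180°) mod 360° = 157.06°.

final bearing 157.06°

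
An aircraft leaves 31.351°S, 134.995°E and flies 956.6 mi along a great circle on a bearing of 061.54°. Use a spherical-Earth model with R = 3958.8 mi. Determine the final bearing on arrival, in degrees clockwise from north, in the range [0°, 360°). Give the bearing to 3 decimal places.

Angular distance δ = d/R = 956.6 / 3958.8 = 0.241639 rad.
With φ₁ = -31.351° = -0.547178 rad and θ = 61.54° = 1.074076 rad:
sin φ₂ = sin φ₁ cos δ + cos φ₁ sin δ cos θ = (-0.520279)(0.970947) + (0.853996)(0.239294)(0.476545) = -0.407779
φ₂ = asin(-0.407779) = -0.420020 rad = -24.065°.
For the longitude increment, Δλ = atan2( sin θ sin δ cos φ₁, cos δ − sin φ₁ sin φ₂ ) = atan2(0.179660, 0.758788) = 13.321°.
λ₂ = 134.995° + 13.321° = 148.316°.
The forward bearing on arrival equals the back-azimuth from the destination plus 180°.
Back-azimuth from P₂ (-24.065°, 148.316°) to P₁ (-31.351°, 134.995°), with Δλ' = λ₁ − λ₂ = -13.321°: atan2( sin Δλ' cos φ₁ , cos φ₂ sin φ₁ − sin φ₂ cos φ₁ cos Δλ' ) = 235.312°.
Final bearing = (235.312° + 180°) mod 360° = 55.312°.

final bearing 55.312°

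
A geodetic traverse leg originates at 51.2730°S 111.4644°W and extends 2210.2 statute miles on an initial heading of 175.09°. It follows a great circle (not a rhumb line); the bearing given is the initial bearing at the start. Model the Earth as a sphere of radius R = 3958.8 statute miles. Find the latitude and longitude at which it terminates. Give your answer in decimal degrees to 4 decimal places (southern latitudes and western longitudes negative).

latitude -82.6914°, longitude -90.5839°

δ = 2210.2/3958.8 = 0.558300 rad (31.9883°).
Converting: φ₁ = -0.894883 rad, θ = 3.055897 rad.
Destination latitude: φ₂ = arcsin( sin φ₁ cos δ + cos φ₁ sin δ cos θ ) = arcsin(-0.991875) = -82.6914°.
Δλ = atan2( sin θ sin δ cos φ₁ , cos δ − sin φ₁ sin φ₂ ) = atan2(0.028366, 0.074359) = 0.364433 rad = 20.8805°.
λ₂ = λ₁ + Δλ = -90.5839°.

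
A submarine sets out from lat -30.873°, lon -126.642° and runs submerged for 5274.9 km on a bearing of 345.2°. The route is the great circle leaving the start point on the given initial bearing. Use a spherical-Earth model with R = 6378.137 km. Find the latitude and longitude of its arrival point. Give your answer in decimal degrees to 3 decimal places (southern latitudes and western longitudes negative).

latitude 15.264°, longitude -137.879°

δ = 5274.9/6378.137 = 0.827028 rad (47.3852°).
With φ₁ = -30.873° = -0.538835 rad and θ = 345.2° = 6.024877 rad:
sin φ₂ = sin φ₁ cos δ + cos φ₁ sin δ cos θ = (-0.513137)(0.677066) + (0.858307)(0.735923)(0.966823) = 0.263264
φ₂ = asin(0.263264) = 0.266404 rad = 15.264°.
Δλ = atan2( sin θ sin δ cos φ₁ , cos δ − sin φ₁ sin φ₂ ) = atan2(-0.161352, 0.812156) = -0.196117 rad = -11.237°.
λ₂ = -126.642° + -11.237° = -137.879°.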